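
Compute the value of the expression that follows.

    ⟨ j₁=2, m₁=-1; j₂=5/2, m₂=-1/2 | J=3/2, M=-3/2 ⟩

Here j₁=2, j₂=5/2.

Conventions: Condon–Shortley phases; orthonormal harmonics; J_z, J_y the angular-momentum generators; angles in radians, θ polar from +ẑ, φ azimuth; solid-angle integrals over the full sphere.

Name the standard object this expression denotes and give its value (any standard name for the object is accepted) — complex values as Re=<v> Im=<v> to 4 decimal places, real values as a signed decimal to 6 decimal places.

Clebsch–Gordan coefficient, +√(9/35) ≈ +0.507093

This is a Clebsch–Gordan (vector-coupling) coefficient.
j₁+j₂−J=3  J+j₁−j₂=1  J−j₁+j₂=2  j₁+j₂+J+1=7
(j₁±m₁, j₂±m₂, J±M) = (1,3,2,3,0,3)
P² = 144/35
sum k=2..2:
  [2] +1/4 = 1/4
S = 1/4
C² = P²·S² = 9/35 ; C = +0.507093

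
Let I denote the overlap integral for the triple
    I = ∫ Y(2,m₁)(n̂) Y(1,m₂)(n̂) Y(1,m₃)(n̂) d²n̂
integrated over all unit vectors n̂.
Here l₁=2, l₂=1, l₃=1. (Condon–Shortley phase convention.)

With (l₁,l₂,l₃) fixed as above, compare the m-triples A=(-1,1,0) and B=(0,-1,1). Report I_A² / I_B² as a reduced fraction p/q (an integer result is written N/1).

3/1

Same 2,1,1: normalisation and zero-m 3j drop out of the ratio.
A: Δ: 2! 2! 0! / 5! → 1/30; sum: t=2:+1/2 = 1/2; 3j²(2 1 1; -1 1 0) = Δ·Π!·Σ² = 1/10  (sign -1)
B: Δ: 2! 2! 0! / 5! → 1/30; sum: t=0:+1/4 = 1/4; 3j²(2 1 1; 0 -1 1) = Δ·Π!·Σ² = 1/30  (sign +1)
I_A²/I_B² = (1/10)/(1/30) = 3/1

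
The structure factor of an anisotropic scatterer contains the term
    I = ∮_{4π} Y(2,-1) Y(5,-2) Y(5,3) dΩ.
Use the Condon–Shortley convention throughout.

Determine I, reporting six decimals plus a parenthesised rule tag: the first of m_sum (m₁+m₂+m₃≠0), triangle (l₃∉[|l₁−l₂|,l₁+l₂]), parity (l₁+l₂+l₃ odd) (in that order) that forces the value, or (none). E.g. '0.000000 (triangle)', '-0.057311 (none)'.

-0.161739 (none)

m-sum 0 ✓  L=12 even ✓  3≤5≤7 ✓
Π(2lᵢ+1) = 5×11×11 = 605
triangle coeff Δ(2,5,5) = 1/38610
Σ_t [0,2]: t=0:+1/2880 t=1:−1/576 t=2:+1/2880 = -1/960
(3j)²=10/429 [(2 5 5; 0 0 0)], sign=+1
Σ_t [1,2]: t=1:−1/2880 t=2:+1/10080 = -1/4032
(3j)²=10/429 [(2 5 5; -1 -2 3)], sign=-1
⇒ 4πI² = 500/1521
I = (-1)√(500/1521/(4π)) = -0.16173926
No selection rule forces the value: the integral is nonzero (none).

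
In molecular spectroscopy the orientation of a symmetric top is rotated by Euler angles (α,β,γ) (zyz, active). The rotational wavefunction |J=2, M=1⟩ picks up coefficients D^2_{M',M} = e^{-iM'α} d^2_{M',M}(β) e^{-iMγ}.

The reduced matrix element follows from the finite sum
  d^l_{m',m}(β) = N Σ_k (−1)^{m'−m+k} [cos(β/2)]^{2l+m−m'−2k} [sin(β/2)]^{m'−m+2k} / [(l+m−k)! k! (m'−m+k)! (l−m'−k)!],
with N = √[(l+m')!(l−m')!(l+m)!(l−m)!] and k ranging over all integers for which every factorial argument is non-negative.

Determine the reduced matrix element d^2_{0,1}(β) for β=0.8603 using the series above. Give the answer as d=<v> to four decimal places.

d^2_{0,1}(β=0.8603) via the finite sum:
Half-angle: c=0.908903, s=0.417007. N=√(2·2·6·1)=4.898979
The bounds max(0,m−m')=1 and min(l+m,l−m')=2 give 2 terms
  k=1: (−1)^0·4.8990/(2)·0.9089^3·0.4170^1 = +0.766959
  k=2: (−1)^1·4.8990/(2)·0.9089^1·0.4170^3 = -0.161445
d^2_{0,1}(0.8603) = +0.766959 -0.161445 = +0.605514

d=0.6055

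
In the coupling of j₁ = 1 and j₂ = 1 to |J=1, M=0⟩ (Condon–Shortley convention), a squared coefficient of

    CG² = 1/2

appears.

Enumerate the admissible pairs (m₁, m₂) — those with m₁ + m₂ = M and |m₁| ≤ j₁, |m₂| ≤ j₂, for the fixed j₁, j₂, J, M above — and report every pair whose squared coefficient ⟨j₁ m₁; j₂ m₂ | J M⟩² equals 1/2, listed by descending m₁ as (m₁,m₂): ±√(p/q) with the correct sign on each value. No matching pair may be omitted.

Admissible pairs with m₁+m₂ = M = 0: (-1,1), (0,0), (1,-1)
  (m₁,m₂)=(1,-1): CG² = 1/2, CG = +√(1/2)   ← matches the target
  (m₁,m₂)=(0,0): CG² = 0/1, CG = 0
  (m₁,m₂)=(-1,1): CG² = 1/2, CG = −√(1/2)   ← matches the target
Pairs with CG² = 1/2: (1,-1): +√(1/2); (-1,1): −√(1/2)

(1,-1): +√(1/2); (-1,1): −√(1/2)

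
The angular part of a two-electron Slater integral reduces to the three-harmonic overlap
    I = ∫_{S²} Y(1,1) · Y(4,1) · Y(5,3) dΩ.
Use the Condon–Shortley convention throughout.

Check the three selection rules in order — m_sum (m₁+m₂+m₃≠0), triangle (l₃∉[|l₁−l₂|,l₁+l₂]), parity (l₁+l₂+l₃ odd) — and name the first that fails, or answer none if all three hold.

azimuthal sum: 1 + 1 + 3 = 5  ✗
3 ≤ 5 ≤ 5 (triangle on l)
L = 1 + 4 + 5 = 10 (even)

m_sum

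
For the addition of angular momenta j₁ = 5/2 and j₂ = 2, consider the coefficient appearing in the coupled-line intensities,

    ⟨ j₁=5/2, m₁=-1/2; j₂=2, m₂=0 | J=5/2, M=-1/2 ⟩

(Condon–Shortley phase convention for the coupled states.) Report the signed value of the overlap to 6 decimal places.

j₁+j₂−J=2  J+j₁−j₂=3  J−j₁+j₂=2  j₁+j₂+J+1=8
(j₁±m₁, j₂±m₂, J±M) = (2,3,2,2,2,3)
P² = 72/35
sum k=0..2:
  [0] +1/24 = 1/24
  [1] −1/2 = -1/2
  [2] +1/8 = 1/8
S = -1/3
C² = P²·S² = 8/35 ; C = -0.478091

−√(8/35) = -0.478091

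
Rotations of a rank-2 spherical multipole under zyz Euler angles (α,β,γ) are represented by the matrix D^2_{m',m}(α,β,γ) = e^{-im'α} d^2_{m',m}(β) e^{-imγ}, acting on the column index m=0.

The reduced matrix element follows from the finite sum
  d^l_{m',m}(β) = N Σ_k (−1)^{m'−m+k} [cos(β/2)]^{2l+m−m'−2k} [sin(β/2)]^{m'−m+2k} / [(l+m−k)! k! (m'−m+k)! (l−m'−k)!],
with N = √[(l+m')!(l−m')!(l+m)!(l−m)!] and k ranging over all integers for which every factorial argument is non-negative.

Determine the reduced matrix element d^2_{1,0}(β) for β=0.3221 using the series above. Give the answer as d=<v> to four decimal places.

d^2_{1,0}(β=0.3221) via the finite sum:
Half-angle: c=0.987059, s=0.160355. N=√(6·1·2·2)=4.898979
Admissible k: 0..1 (factorial args all ≥0)
  k=0: (−1)^1·4.8990/(2)·0.9871^3·0.1604^1 = -0.377735
  k=1: (−1)^2·4.8990/(2)·0.9871^1·0.1604^3 = +0.009969
d^2_{1,0}(0.3221) = -0.377735 +0.009969 = -0.367766

d=-0.3678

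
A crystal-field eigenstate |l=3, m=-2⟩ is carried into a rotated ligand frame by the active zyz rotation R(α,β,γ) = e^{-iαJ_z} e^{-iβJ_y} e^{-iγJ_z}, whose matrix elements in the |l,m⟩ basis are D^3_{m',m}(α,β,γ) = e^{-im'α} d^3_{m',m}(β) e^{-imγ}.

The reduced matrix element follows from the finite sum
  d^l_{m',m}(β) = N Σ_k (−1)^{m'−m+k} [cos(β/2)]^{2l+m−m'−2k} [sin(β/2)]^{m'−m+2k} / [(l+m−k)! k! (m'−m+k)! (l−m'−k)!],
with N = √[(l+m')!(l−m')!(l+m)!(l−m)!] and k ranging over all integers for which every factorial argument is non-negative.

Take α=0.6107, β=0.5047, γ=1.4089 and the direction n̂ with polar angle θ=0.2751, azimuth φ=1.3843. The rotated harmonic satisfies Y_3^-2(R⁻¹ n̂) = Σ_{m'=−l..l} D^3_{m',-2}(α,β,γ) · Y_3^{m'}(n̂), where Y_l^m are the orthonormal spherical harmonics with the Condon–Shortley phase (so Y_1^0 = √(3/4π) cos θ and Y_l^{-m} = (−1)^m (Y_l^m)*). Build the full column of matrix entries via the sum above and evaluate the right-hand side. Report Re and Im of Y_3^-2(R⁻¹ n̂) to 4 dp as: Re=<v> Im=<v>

Need the full column D^3_{m',-2} for m'=−3..3 at α=0.6107, β=0.5047, γ=1.4089.
cos(β/2)=0.968328, sin(β/2)=0.249680
d^3_{-3,-2}: single k=1 term ⇒ +0.520683;  D = -0.032516-0.519666i
d^3_{-2,-2}: k∈[0..1] ⇒ +0.824396 -0.274049 = +0.550347;  D = -0.343131-0.430282i
d^3_{-1,-2}: k∈[0..1] ⇒ -0.672198 +0.089382 = -0.582816;  D = +0.558993+0.164930i
d^3_{0,-2}: k∈[0..1] ⇒ +0.300206 -0.019959 = +0.280247;  D = -0.265684+0.089165i
d^3_{1,-2}: k∈[0..1] ⇒ -0.089382 +0.002971 = -0.086411;  D = +0.051348-0.069500i
d^3_{2,-2}: k∈[0..1] ⇒ +0.018220 -0.000242 = +0.017978;  D = -0.000460+0.017972i
d^3_{3,-2}: single k=0 term ⇒ -0.002302;  D = -0.001271-0.001919i
Y_3^{m'}(θ=0.2751,φ=1.3843) and Σ D·Y over m':
  (-0.0325-0.5197i)·(-0.0044+0.0071i)  (-0.3431-0.4303i)·(-0.0676-0.0264i)  (+0.5590+0.1649i)·(+0.0591-0.3132i)  (-0.2657+0.0892i)·(+0.5858+0.0000i)  (+0.0513-0.0695i)·(-0.0591-0.3132i)  (-0.0005+0.0180i)·(-0.0676+0.0264i)  (-0.0013-0.0019i)·(+0.0044+0.0071i)
Y_3^-2(R⁻¹ n̂) = -0.080533-0.086109i

Re=-0.0805 Im=-0.0861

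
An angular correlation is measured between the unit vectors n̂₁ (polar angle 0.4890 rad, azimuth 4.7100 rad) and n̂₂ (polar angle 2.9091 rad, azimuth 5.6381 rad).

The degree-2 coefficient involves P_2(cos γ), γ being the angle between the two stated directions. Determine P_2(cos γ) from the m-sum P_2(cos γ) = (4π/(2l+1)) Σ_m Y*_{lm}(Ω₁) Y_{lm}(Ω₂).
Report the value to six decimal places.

0.446089

Expand P_2 via completeness: Σ_{m} conj(Y_{2,m}) at Ω₁ times Y_{2,m} at Ω₂ —
  term(m=-2) = -0.000492-0.001677i   from Y*(Ω₁)=-0.085234+0.000407i, Y(Ω₂)=+0.005679+0.019704i
  term(m=-1) = -0.033259+0.044419i   from Y*(Ω₁)=-0.000765-0.320368i, Y(Ω₂)=-0.138402-0.104145i
  term(m=+0) = +0.244995+0.000000i   from Y*(Ω₁)=+0.422001-0.000000i, Y(Ω₂)=+0.580555+0.000000i
  term(m=+1) = -0.033259-0.044419i   from Y*(Ω₁)=+0.000765-0.320368i, Y(Ω₂)=+0.138402-0.104145i
  term(m=+2) = -0.000492+0.001677i   from Y*(Ω₁)=-0.085234-0.000407i, Y(Ω₂)=+0.005679-0.019704i
Accumulated sum +0.177493-0.000000i; after 4π/(2l+1) scaling, +0.446089-0.000000i ⇒ P_2 = 0.446089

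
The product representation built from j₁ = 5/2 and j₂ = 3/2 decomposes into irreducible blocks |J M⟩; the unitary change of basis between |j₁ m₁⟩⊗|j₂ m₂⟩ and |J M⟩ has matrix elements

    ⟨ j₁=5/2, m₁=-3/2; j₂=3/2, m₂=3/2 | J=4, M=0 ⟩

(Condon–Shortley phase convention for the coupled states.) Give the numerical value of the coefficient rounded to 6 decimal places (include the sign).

+0.267261  (= +√(1/14))

√[9·0!5!3!/9! · 1!4!3!0!4!4!] = √(10368/7)
  +(−1)^0/∏(0,0,4,3,1,0)! = 1/144  (running 1/144)
⟨..|..⟩ = √(10368/7)·(1/144) = +0.267261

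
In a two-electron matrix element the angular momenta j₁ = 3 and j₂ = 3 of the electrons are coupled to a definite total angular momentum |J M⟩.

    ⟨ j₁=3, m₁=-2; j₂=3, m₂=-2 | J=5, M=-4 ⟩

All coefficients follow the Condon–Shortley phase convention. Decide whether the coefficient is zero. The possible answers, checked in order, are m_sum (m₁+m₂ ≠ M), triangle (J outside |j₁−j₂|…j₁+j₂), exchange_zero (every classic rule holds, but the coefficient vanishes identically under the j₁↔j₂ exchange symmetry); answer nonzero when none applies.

m-sum: m₁+m₂ = -2+(-2) = -4, M = -4  ✓
triangle: |j₁−j₂| = 0 ≤ J = 5 ≤ j₁+j₂ = 6  ✓
exchange: j₁=j₂ and m₁=m₂, and (−1)^(j₁+j₂−J) = (−1)^1 = −1 forces ⟨j₁m₁;j₂m₂|JM⟩ = −⟨j₂m₂;j₁m₁|JM⟩ = −⟨j₁m₁;j₂m₂|JM⟩ ⇒ the coefficient vanishes identically
Racah sum check: Σ_k collapses to 0 ⇒ CG = 0

exchange_zero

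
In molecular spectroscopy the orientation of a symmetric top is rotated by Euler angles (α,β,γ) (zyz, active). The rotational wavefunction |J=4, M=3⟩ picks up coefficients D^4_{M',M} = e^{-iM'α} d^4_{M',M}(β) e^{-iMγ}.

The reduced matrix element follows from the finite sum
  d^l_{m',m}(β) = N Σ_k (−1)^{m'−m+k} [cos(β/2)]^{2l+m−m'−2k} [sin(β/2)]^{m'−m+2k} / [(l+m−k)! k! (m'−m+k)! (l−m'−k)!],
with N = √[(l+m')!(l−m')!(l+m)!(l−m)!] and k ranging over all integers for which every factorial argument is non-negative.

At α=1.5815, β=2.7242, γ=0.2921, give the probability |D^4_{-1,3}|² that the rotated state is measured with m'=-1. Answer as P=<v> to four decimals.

P=0.0764

First d^4_{-1,3}(β=2.7242), then the phase factors e^{-i(-1)α} and e^{-i(3)γ}:
Half-angle: c=0.207185, s=0.978302. N=√(6·120·5040·1)=1904.940944
The bounds max(0,m−m')=4 and min(l+m,l−m')=5 give 2 terms
  k=4: (−1)^0·1904.9409/(144)·0.2072^4·0.9783^4 = +0.022328
  k=5: (−1)^1·1904.9409/(240)·0.2072^2·0.9783^6 = -0.298691
d^4_{-1,3}(2.7242) = +0.022328 -0.298691 = -0.276364
|D^4_{-1,3}|² = |d^4_{-1,3}(β)|² = (-0.276364)² = 0.076377 (the z-rotation phases have unit modulus)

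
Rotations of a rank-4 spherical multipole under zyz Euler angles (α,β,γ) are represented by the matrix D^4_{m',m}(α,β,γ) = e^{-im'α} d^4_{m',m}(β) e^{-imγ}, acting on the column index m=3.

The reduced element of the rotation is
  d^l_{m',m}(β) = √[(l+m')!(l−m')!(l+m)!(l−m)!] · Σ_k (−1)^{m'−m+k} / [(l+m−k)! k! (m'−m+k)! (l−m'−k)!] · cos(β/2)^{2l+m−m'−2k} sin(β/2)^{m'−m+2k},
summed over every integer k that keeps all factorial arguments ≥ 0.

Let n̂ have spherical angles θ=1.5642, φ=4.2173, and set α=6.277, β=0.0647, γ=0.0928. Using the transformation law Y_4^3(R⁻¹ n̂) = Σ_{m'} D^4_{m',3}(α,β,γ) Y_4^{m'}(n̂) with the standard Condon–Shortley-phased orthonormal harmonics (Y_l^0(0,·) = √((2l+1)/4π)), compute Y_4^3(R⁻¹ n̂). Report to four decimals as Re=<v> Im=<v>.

Need the full column D^4_{m',3} for m'=−4..4 at α=6.2770, β=0.0647, γ=0.0928.
cos(β/2)=0.999477, sin(β/2)=0.032344
d^4_{-4,3}: single k=7 term ⇒ +0.000000;  D = +0.000000-0.000000i
d^4_{-3,3}: k∈[6..7] ⇒ +0.000000 -0.000000 = +0.000000;  D = +0.000000-0.000000i
d^4_{-2,3}: k∈[5..6] ⇒ +0.000000 -0.000000 = +0.000000;  D = +0.000000-0.000000i
d^4_{-1,3}: k∈[4..5] ⇒ +0.000014 -0.000000 = +0.000014;  D = +0.000014-0.000004i
d^4_{0,3}: k∈[3..4] ⇒ +0.000399 -0.000000 = +0.000399;  D = +0.000384-0.000110i
d^4_{1,3}: k∈[2..3] ⇒ +0.008278 -0.000014 = +0.008263;  D = +0.007959-0.002222i
d^4_{2,3}: k∈[1..2] ⇒ +0.120579 -0.000379 = +0.120200;  D = +0.115972-0.031601i
d^4_{3,3}: k∈[0..1] ⇒ +0.995822 -0.007300 = +0.988522;  D = +0.955337-0.253981i
d^4_{4,3}: single k=0 term ⇒ -0.091149;  D = -0.088232+0.022874i
Y_4^{m'}(θ=1.5642,φ=4.2173) and Σ D·Y over m':
  (+0.0000-0.0000i)·(-0.1762+0.4059i)  (+0.0000-0.0000i)·(+0.0082-0.0007i)  (+0.0000-0.0000i)·(+0.1834+0.2796i)  (+0.0000-0.0000i)·(+0.0044-0.0082i)  (+0.0004-0.0001i)·(+0.3172+0.0000i)  (+0.0080-0.0022i)·(-0.0044-0.0082i)  (+0.1160-0.0316i)·(+0.1834-0.2796i)  (+0.9553-0.2540i)·(-0.0082-0.0007i)  (-0.0882+0.0229i)·(-0.1762-0.4059i)
Y_4^3(R⁻¹ n̂) = +0.029300-0.005115i

Re=0.0293 Im=-0.0051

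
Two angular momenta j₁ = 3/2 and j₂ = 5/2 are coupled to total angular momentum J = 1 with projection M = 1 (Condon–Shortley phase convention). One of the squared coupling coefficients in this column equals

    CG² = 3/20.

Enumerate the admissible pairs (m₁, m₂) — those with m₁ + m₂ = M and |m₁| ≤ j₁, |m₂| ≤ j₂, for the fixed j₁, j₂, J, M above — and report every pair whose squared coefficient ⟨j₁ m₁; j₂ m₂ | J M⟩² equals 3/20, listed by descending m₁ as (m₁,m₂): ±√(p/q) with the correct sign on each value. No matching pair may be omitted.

Admissible pairs with m₁+m₂ = M = 1: (-3/2,5/2), (-1/2,3/2), (1/2,1/2), (3/2,-1/2)
  (m₁,m₂)=(3/2,-1/2): CG² = 1/20, CG = +√(1/20)
  (m₁,m₂)=(1/2,1/2): CG² = 3/20, CG = −√(3/20)   ← matches the target
  (m₁,m₂)=(-1/2,3/2): CG² = 3/10, CG = +√(3/10)
  (m₁,m₂)=(-3/2,5/2): CG² = 1/2, CG = −√(1/2)
Pairs with CG² = 3/20: (1/2,1/2): −√(3/20)

(1/2,1/2): −√(3/20)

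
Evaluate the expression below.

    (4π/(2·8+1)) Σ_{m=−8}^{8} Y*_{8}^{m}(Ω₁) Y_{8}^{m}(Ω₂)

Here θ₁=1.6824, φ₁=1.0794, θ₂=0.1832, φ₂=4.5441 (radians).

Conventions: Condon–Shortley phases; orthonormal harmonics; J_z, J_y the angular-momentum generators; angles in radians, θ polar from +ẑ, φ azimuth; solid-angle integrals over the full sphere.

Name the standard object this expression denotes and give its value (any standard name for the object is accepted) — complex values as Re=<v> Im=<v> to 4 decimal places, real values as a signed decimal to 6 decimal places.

Legendre polynomial (addition theorem), -0.210827

This sum is the spherical-harmonic addition theorem: it equals the Legendre polynomial P_l(cos γ) of the angle γ between the two directions.
Expand P_8 via completeness: Σ_{m} conj(Y_{8,m}) at Ω₁ times Y_{8,m} at Ω₂ —
  m=-8: Y*=-0.34526 + 0.34816j  Y=0.00000 + 0.00000j  product -0.00000 - 0.00000j
  m=-7: Y*=-0.06457 - 0.21010j  Y=0.00001 - 0.00001j  product -0.00000 - 0.00000j
  m=-6: Y*=-0.28963 - 0.05667j  Y=-0.00010 - 0.00016j  product 0.00002 + 0.00005j
  m=-5: Y*=0.15620 - 0.19135j  Y=-0.00138 + 0.00123j  product 0.00002 + 0.00046j
  m=-4: Y*=-0.08725 - 0.20939j  Y=0.01067 + 0.00851j  product 0.00085 - 0.00298j
  m=-3: Y*=0.25501 + 0.02471j  Y=0.03596 - 0.06507j  product 0.01078 - 0.01571j
  m=-2: Y*=0.10821 - 0.16232j  Y=-0.26745 - 0.09358j  product -0.04413 + 0.03328j
  m=-1: Y*=0.12232 + 0.22856j  Y=-0.11037 + 0.64964j  product -0.16198 + 0.05424j
  m=+0: Y*=0.18550 + 0.00000j  Y=0.55891 + 0.00000j  product 0.10368 + 0.00000j
  m=+1: Y*=-0.12232 + 0.22856j  Y=0.11037 + 0.64964j  product -0.16198 - 0.05424j
  m=+2: Y*=0.10821 + 0.16232j  Y=-0.26745 + 0.09358j  product -0.04413 - 0.03328j
  m=+3: Y*=-0.25501 + 0.02471j  Y=-0.03596 - 0.06507j  product 0.01078 + 0.01571j
  m=+4: Y*=-0.08725 + 0.20939j  Y=0.01067 - 0.00851j  product 0.00085 + 0.00298j
  m=+5: Y*=-0.15620 - 0.19135j  Y=0.00138 + 0.00123j  product 0.00002 - 0.00046j
  m=+6: Y*=-0.28963 + 0.05667j  Y=-0.00010 + 0.00016j  product 0.00002 - 0.00005j
  m=+7: Y*=0.06457 - 0.21010j  Y=-0.00001 - 0.00001j  product -0.00000 + 0.00000j
  m=+8: Y*=-0.34526 - 0.34816j  Y=0.00000 - 0.00000j  product -0.00000 + 0.00000j
Accumulated sum -0.28521 + 0.00000j; after 4π/(2l+1) scaling, -0.21083 + 0.00000j ⇒ P_8 = -0.210827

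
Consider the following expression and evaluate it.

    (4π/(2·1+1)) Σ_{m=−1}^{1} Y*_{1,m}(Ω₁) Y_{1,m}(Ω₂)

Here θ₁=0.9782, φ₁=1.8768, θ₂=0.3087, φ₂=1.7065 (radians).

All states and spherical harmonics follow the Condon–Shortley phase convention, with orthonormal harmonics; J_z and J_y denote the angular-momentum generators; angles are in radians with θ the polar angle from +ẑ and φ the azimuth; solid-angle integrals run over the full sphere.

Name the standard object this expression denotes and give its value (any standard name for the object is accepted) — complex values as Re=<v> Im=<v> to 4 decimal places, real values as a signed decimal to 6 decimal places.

Legendre polynomial (addition theorem), +0.780486

This sum is the spherical-harmonic addition theorem: it equals the Legendre polynomial P_l(cos γ) of the angle γ between the two directions.
Addition theorem: P_1(cos γ) = (4π/3) Σ_m Y*_{lm}(Ω₁) Y_{lm}(Ω₂), m = −1…1:
  term(m=-1) = +0.029647+0.005098i   from Y*(Ω₁)=-0.086334+0.273272i, Y(Ω₂)=-0.014201-0.104003i
  term(m=+0) = +0.127033+0.000000i   from Y*(Ω₁)=+0.272893-0.000000i, Y(Ω₂)=+0.465506+0.000000i
  term(m=+1) = +0.029647-0.005098i   from Y*(Ω₁)=+0.086334+0.273272i, Y(Ω₂)=+0.014201-0.104003i
Σ over m = +0.186327+0.000000i; ×(4π/3) → +0.780486+0.000000i. Real part: 0.780486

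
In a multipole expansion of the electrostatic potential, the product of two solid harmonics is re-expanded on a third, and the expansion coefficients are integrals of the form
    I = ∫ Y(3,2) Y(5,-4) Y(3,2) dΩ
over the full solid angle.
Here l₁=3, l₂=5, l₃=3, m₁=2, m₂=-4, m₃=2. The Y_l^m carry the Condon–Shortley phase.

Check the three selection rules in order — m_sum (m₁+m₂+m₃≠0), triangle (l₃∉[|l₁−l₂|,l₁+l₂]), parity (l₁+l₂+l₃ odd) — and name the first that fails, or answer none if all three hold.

parity

Σmᵢ = 0  ✓
l₃∈[|l₁−l₂|,l₁+l₂]=[2,8], have l₃=3  ✓
Σlᵢ = 11 ⇒ odd  ✗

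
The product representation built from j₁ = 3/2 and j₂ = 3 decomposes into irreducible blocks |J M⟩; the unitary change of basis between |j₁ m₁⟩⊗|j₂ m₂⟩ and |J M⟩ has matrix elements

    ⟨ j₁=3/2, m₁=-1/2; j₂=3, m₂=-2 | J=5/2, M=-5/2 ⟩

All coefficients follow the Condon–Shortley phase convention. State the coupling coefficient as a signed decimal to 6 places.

−√(5/14) ≈ -0.597614

√[6·2!1!4!/8! · 1!2!1!5!0!5!] = √(1440/7)
  +(−1)^1/∏(1,1,1,0,0,4)! = -1/24  (running -1/24)
⟨..|..⟩ = √(1440/7)·(-1/24) = -0.597614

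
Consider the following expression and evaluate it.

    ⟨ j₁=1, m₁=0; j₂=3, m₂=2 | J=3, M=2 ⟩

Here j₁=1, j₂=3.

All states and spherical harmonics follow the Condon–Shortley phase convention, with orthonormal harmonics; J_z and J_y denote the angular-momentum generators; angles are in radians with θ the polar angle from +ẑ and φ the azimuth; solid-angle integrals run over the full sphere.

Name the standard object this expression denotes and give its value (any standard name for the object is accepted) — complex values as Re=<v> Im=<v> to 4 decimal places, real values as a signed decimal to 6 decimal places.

This is a Clebsch–Gordan (vector-coupling) coefficient.
√[7·1!1!5!/8! · 1!1!5!1!5!1!] = √(300)
  +(−1)^0/∏(0,1,1,5,0,0)! = 1/120  (running 1/120)
  +(−1)^1/∏(1,0,0,4,1,1)! = -1/24  (running -1/30)
⟨..|..⟩ = √(300)·(-1/30) = -0.577350

Clebsch–Gordan coefficient, −√(1/3) ≈ -0.577350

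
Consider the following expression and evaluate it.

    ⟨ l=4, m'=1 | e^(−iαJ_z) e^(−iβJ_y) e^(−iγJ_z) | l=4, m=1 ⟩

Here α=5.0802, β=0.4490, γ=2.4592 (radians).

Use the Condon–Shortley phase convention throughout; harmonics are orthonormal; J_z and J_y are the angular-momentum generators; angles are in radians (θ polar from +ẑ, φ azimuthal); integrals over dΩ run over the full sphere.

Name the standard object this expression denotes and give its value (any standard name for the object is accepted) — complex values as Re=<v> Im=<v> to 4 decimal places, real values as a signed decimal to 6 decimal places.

Wigner D-matrix element, Re=0.0752 Im=-0.2312

This is a Wigner D-matrix element — the rotation-matrix element ⟨l m'| R(α,β,γ) |l m⟩ in the angular-momentum basis.
Split into d^4_{1,1}(β=0.4490) × two z-phases.
Half-angle: c=0.974906, s=0.222619. N=√(120·6·120·6)=720.000000
k: max(0,(1)−(1))=0 … min(4+(1),4−(1))=3
  k=0: (−1)^0·720.0000/(720)·0.9749^8·0.2226^0 = +0.816019
  k=1: (−1)^1·720.0000/(48)·0.9749^6·0.2226^2 = -0.638250
  k=2: (−1)^2·720.0000/(24)·0.9749^4·0.2226^4 = +0.066561
  k=3: (−1)^3·720.0000/(72)·0.9749^2·0.2226^6 = -0.001157
d^4_{1,1}(0.4490) = +0.816019 -0.638250 +0.066561 -0.001157 = +0.243173
Phases: e^{-i·(1)·5.0802}=+0.359574+0.933117i, e^{-i·(1)·2.4592}=-0.776066-0.630652i ⇒ D=+0.075242-0.231240i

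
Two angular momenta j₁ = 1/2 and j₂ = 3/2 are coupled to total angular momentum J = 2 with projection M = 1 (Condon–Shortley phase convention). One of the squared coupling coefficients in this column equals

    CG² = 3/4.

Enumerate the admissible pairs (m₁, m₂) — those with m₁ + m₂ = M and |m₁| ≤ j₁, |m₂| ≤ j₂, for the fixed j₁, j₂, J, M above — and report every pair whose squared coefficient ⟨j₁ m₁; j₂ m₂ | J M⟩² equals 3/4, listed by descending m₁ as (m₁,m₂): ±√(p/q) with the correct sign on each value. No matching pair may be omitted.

Admissible pairs with m₁+m₂ = M = 1: (-1/2,3/2), (1/2,1/2)
  (m₁,m₂)=(1/2,1/2): CG² = 3/4, CG = +√(3/4)   ← matches the target
  (m₁,m₂)=(-1/2,3/2): CG² = 1/4, CG = +√(1/4)
Pairs with CG² = 3/4: (1/2,1/2): +√(3/4)

(1/2,1/2): +√(3/4)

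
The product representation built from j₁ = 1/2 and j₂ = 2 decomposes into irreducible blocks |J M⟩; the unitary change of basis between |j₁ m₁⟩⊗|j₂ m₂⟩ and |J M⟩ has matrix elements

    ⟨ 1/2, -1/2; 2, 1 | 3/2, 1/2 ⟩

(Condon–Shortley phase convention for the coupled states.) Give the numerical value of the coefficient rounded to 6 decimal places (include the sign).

j₁+j₂−J=1  J+j₁−j₂=0  J−j₁+j₂=3  j₁+j₂+J+1=5
(j₁±m₁, j₂±m₂, J±M) = (0,1,3,1,2,1)
P² = 12/5
sum k=1..1:
  [1] −1/2 = -1/2
S = -1/2
C² = P²·S² = 3/5 ; C = -0.774597

-0.774597  (= −√(3/5))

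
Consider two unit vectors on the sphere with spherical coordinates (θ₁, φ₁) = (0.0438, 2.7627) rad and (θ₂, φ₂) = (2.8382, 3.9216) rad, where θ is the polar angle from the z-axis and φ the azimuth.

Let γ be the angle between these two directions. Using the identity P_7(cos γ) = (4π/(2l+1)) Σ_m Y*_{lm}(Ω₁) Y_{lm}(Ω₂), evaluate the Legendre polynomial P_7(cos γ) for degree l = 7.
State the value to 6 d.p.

Expand P_7 via completeness: Σ_{m} conj(Y_{7,m}) at Ω₁ times Y_{7,m} at Ω₂ —
  m=-7: (+0.000000+0.000000i) × (-0.000072-0.000078i) = -0.000000-0.000000i  (running Σ = -0.000000-0.000000i)
  m=-6: (-0.000000-0.000000i) × (+0.000041-0.001269i) = -0.000000+0.000000i  (running Σ = -0.000000+0.000000i)
  m=-5: (+0.000000+0.000001i) × (+0.006872-0.006511i) = +0.000000+0.000000i  (running Σ = +0.000000+0.000000i)
  m=-4: (+0.000001-0.000027i) × (+0.049310+0.001063i) = +0.000000-0.000001i  (running Σ = +0.000000-0.000001i)
  m=-3: (-0.000311+0.000671i) × (+0.126209+0.130359i) = -0.000127+0.000044i  (running Σ = -0.000127+0.000043i)
  m=-2: (+0.010375-0.009817i) × (-0.004803+0.445505i) = +0.004324+0.004669i  (running Σ = +0.004197+0.004712i)
  m=-1: (-0.164155+0.065355i) × (-0.426598+0.422024i) = +0.042447-0.097157i  (running Σ = +0.046644-0.092445i)
  m=0: (+1.063399-0.000000i) × (-0.074789+0.000000i) = -0.079531+0.000000i  (running Σ = -0.032886-0.092445i)
  m=1: (+0.164155+0.065355i) × (+0.426598+0.422024i) = +0.042447+0.097157i  (running Σ = +0.009560+0.004712i)
  m=2: (+0.010375+0.009817i) × (-0.004803-0.445505i) = +0.004324-0.004669i  (running Σ = +0.013884+0.000043i)
  m=3: (+0.000311+0.000671i) × (-0.126209+0.130359i) = -0.000127-0.000044i  (running Σ = +0.013758-0.000001i)
  m=4: (+0.000001+0.000027i) × (+0.049310-0.001063i) = +0.000000+0.000001i  (running Σ = +0.013758+0.000000i)
  m=5: (-0.000000+0.000001i) × (-0.006872-0.006511i) = +0.000000-0.000000i  (running Σ = +0.013758+0.000000i)
  m=6: (-0.000000+0.000000i) × (+0.000041+0.001269i) = -0.000000-0.000000i  (running Σ = +0.013758-0.000000i)
  m=7: (-0.000000+0.000000i) × (+0.000072-0.000078i) = -0.000000+0.000000i  (running Σ = +0.013758+0.000000i)
Σ over m = +0.013758+0.000000i; ×(4π/15) → +0.011526+0.000000i. Real part: 0.011526

0.011526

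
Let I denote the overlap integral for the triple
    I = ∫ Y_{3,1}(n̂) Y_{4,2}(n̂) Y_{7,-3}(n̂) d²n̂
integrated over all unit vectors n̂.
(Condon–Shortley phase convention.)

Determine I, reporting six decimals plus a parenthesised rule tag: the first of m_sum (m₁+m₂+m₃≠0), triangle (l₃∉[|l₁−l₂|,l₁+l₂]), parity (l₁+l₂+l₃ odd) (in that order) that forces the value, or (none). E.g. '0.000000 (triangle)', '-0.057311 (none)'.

-0.239176 (none)

Checks pass: Σm=0; 14 even; l₃=7∈[1,7].
(2·3+1)(2·4+1)(2·7+1) = 945
Δ: 0! 6! 8! / 15! → 1/45045
sum: t=0:+1/20736 = 1/20736
3j²(3 4 7; 0 0 0) = Δ·Π!·Σ² = 35/1287  (sign -1)
sum: t=0:+1/69120 = 1/69120
3j²(3 4 7; 1 2 -3) = Δ·Π!·Σ² = 4/143  (sign +1)
combine: 4πI² = 945·35/1287·4/143 = 14700/20449
take √, sign -1: I = -0.23917605
No selection rule forces the value: the integral is nonzero (none).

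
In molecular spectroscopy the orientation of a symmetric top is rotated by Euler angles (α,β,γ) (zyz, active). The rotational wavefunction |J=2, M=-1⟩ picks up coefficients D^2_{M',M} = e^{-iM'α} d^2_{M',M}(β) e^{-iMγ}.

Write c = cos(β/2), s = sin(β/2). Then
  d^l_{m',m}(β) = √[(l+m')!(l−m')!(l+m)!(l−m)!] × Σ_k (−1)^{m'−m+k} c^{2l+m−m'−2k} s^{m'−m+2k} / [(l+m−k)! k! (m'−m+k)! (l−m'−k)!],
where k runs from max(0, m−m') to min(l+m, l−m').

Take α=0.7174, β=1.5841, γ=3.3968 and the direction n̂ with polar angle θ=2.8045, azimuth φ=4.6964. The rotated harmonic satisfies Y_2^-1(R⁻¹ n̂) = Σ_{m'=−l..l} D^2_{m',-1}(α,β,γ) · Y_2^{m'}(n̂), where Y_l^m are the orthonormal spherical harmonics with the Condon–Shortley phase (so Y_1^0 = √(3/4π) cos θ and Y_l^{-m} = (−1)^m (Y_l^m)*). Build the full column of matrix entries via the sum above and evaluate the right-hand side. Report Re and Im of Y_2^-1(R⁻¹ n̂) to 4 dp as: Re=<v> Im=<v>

Need the full column D^2_{m',-1} for m'=−2..2 at α=0.7174, β=1.5841, γ=3.3968.
cos(β/2)=0.702388, sin(β/2)=0.711795
d^2_{-2,-1}: single k=1 term ⇒ +0.493305;  D = +0.058668-0.489804i
d^2_{-1,-1}: k∈[0..1] ⇒ +0.243393 -0.749867 = -0.506475;  D = +0.285220+0.418529i
d^2_{0,-1}: k∈[0..1] ⇒ -0.604172 +0.620464 = +0.016292;  D = -0.015764-0.004113i
d^2_{1,-1}: k∈[0..1] ⇒ +0.749867 -0.256696 = +0.493171;  D = -0.441426+0.219911i
d^2_{2,-1}: single k=0 term ⇒ -0.506607;  D = +0.193170-0.468333i
Y_2^{m'}(θ=2.8045,φ=4.6964) and Σ D·Y over m':
  (+0.0587-0.4898i)·(-0.0422-0.0014i)  (+0.2852+0.4185i)·(+0.0039-0.2411i)  (-0.0158-0.0041i)·(+0.5273+0.0000i)  (-0.4414+0.2199i)·(-0.0039-0.2411i)  (+0.1932-0.4683i)·(-0.0422+0.0014i)
Y_2^-1(R⁻¹ n̂) = +0.137755+0.076907i

Re=0.1378 Im=0.0769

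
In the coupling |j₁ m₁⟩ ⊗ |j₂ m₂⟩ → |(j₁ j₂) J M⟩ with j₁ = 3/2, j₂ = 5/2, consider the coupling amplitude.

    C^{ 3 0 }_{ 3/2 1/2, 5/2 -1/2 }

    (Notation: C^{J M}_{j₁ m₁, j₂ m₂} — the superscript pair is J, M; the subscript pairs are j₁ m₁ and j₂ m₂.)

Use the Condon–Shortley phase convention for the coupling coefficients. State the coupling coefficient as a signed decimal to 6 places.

triangle: 1!*2!*4!/8! = 48/40320
(j±m)!: 2!*1!*2!*3!*3!*3! = 864
prefactor² = (2J+1)*Δ*N² = 36/5
  k=0: +1/(0!*1!*1!*2!*1!*2!) = 1/4
  k=1: −1/(1!*0!*0!*1!*2!*3!) = -1/12
Σ = 1/6  ⇒  CG² = 36/5*(1/6)² = 1/5
CG = +√(1/5) = +0.447214

+√(1/5) = +0.447214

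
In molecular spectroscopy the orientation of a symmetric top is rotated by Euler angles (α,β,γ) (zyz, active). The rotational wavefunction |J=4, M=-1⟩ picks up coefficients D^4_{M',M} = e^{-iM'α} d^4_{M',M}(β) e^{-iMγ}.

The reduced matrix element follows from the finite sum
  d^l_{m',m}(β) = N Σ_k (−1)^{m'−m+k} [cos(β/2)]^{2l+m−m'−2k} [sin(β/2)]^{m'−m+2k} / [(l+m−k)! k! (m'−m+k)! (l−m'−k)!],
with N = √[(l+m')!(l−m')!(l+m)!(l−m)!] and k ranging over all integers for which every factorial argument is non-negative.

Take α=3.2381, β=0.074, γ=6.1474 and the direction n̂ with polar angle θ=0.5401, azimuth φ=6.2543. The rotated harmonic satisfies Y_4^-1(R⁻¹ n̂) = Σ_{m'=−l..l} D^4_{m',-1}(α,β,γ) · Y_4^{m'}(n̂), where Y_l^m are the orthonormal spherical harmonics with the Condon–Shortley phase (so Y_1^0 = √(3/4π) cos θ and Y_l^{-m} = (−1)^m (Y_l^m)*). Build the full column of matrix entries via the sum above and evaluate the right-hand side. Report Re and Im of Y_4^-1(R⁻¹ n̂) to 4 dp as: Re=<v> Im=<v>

Need the full column D^4_{m',-1} for m'=−4..4 at α=3.2381, β=0.0740, γ=6.1474.
cos(β/2)=0.999316, sin(β/2)=0.036992
d^4_{-4,-1}: single k=3 term ⇒ +0.000377;  D = +0.000366+0.000093i
d^4_{-3,-1}: k∈[2..3] ⇒ +0.010817 -0.000025 = +0.010792;  D = -0.010665-0.001653i
d^4_{-2,-1}: k∈[1..3] ⇒ +0.156192 -0.001070 +0.000001 = +0.155122;  D = +0.154868+0.008873i
d^4_{-1,-1}: k∈[0..3] ⇒ +0.994538 -0.020441 +0.000056 -0.000000 = +0.974152;  D = -0.973401+0.038253i
d^4_{0,-1}: k∈[0..3] ⇒ -0.164640 +0.001354 -0.000002 +0.000000 = -0.163289;  D = -0.161786+0.022104i
d^4_{1,-1}: k∈[0..3] ⇒ +0.013628 -0.000056 +0.000000 -0.000000 = +0.013572;  D = -0.013207+0.003124i
d^4_{2,-1}: k∈[0..2] ⇒ -0.000713 +0.000001 -0.000000 = -0.000712;  D = -0.000674+0.000230i
d^4_{3,-1}: k∈[0..1] ⇒ +0.000025 -0.000000 = +0.000025;  D = -0.000022+0.000010i
d^4_{4,-1}: single k=0 term ⇒ -0.000001;  D = -0.000000+0.000000i
Y_4^{m'}(θ=0.5401,φ=6.2543) and Σ D·Y over m':
  (+0.0004+0.0001i)·(+0.0307+0.0036i)  (-0.0107-0.0017i)·(+0.1454+0.0126i)  (+0.1549+0.0089i)·(+0.3664+0.0212i)  (-0.9734+0.0383i)·(+0.4482+0.0129i)  (-0.1618+0.0221i)·(-0.0137+0.0000i)  (-0.0132+0.0031i)·(-0.4482+0.0129i)  (-0.0007+0.0002i)·(+0.3664-0.0212i)  (-0.0000+0.0000i)·(-0.1454+0.0126i)  (-0.0000+0.0000i)·(+0.0307-0.0036i)
Y_4^-1(R⁻¹ n̂) = -0.373872+0.008923i

Re=-0.3739 Im=0.0089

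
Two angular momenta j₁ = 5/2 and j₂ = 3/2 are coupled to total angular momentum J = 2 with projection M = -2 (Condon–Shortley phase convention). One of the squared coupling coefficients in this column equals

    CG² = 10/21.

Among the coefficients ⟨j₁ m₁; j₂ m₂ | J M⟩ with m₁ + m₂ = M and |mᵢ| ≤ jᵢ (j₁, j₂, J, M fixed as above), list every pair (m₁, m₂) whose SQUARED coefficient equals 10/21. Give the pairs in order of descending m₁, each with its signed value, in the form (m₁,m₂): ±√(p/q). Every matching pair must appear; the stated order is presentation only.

Admissible pairs with m₁+m₂ = M = -2: (-5/2,1/2), (-3/2,-1/2), (-1/2,-3/2)
  (m₁,m₂)=(-1/2,-3/2): CG² = 1/7, CG = +√(1/7)
  (m₁,m₂)=(-3/2,-1/2): CG² = 8/21, CG = −√(8/21)
  (m₁,m₂)=(-5/2,1/2): CG² = 10/21, CG = +√(10/21)   ← matches the target
Pairs with CG² = 10/21: (-5/2,1/2): +√(10/21)

(-5/2,1/2): +√(10/21)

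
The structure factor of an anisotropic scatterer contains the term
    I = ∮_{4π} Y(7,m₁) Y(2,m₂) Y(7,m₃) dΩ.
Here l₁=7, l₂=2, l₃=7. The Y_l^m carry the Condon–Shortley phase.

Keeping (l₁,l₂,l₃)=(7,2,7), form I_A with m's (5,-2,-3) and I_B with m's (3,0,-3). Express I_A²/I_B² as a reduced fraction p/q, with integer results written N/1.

Shared (l₁,l₂,l₃)=(7,2,7): N and (l;000)² cancel in I_A²/I_B².
A: Δ = 2!·12!·2!/17! = 1/185640; Racah Σ t=0..0: t=0:+1/29030400 = 1/29030400; ⇒ 3j(7 2 7; 5 -2 -3)² = 99/7735, sgn +1
B: Δ = 2!·12!·2!/17! = 1/185640; Racah Σ t=0..2: t=0:+1/3870720 t=1:−1/2177280 t=2:+1/29030400 = -29/174182400; ⇒ 3j(7 2 7; 3 0 -3)² = 841/185640, sgn -1
I_A²/I_B² = (99/7735)/(841/185640) = 2376/841

2376/841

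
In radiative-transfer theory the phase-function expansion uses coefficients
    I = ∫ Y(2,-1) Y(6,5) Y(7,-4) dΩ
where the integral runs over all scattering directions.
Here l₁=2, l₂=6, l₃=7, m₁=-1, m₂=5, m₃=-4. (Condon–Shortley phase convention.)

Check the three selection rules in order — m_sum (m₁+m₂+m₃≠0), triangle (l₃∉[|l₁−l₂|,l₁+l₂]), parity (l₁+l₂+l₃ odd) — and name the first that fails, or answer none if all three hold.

parity

Σmᵢ = 0  ✓
l₃∈[|l₁−l₂|,l₁+l₂]=[4,8], have l₃=7  ✓
Σlᵢ = 15 ⇒ odd  ✗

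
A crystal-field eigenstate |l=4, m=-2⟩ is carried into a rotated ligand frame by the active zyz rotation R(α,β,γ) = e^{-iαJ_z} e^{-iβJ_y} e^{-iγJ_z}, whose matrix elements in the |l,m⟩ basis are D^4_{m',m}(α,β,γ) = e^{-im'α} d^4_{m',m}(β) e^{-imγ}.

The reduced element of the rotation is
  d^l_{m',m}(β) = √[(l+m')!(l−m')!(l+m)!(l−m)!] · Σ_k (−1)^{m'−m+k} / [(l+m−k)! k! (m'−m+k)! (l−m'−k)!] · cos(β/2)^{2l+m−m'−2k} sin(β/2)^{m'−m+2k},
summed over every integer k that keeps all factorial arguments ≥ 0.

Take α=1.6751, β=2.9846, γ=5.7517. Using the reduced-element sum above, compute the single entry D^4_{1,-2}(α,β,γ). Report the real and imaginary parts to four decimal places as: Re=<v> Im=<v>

Re=0.2902 Im=0.1239

Split into d^4_{1,-2}(β=2.9846) × two z-phases.
c=cos(2.984600/2)=0.078416, s=sin(2.984600/2)=0.996921; N=√[120·6·2·720]=1018.233765
The bounds max(0,m−m')=0 and min(l+m,l−m')=2 give 3 terms
  k=0: (−1)^3·1018.2338/(72)·0.0784^5·0.9969^3 = -0.000042
  k=1: (−1)^4·1018.2338/(48)·0.0784^3·0.9969^5 = +0.010072
  k=2: (−1)^5·1018.2338/(240)·0.0784^1·0.9969^7 = -0.325585
d^4_{1,-2}(2.9846) = -0.000042 +0.010072 -0.325585 = -0.315554
Attach z-rotation phases: D = e^{-i(1)(1.6751)}·(-0.315554)·e^{-i(-2)(5.7517)} = +0.290210+0.123905i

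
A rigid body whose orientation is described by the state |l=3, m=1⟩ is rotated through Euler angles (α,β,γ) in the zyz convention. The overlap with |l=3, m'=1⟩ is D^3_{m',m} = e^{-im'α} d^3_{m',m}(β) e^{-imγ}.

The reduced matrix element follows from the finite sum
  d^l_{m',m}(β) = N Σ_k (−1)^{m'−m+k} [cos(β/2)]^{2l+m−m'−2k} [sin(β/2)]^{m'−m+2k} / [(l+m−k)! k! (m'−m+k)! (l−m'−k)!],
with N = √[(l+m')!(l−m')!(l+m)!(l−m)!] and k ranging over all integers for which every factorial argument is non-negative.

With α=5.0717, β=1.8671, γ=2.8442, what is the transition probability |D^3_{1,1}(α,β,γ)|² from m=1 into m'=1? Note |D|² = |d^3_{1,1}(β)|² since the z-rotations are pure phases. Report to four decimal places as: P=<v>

D^3_{1,1}(5.0717,1.8671,2.8442) = e^{-i·1·5.0717}·d^3_{1,1}(1.8671)·e^{-i·1·2.8442}. Compute d first:
c=cos(1.867100/2)=0.594984, s=sin(1.867100/2)=0.803737; N=√[24·2·24·2]=48.000000
Admissible k: 0..2 (factorial args all ≥0)
  k=0: (−1)^0·48.0000/(48)·0.5950^6·0.8037^0 = +0.044364
  k=1: (−1)^1·48.0000/(6)·0.5950^4·0.8037^2 = -0.647650
  k=2: (−1)^2·48.0000/(8)·0.5950^2·0.8037^4 = +0.886378
d^3_{1,1}(1.8671) = +0.044364 -0.647650 +0.886378 = +0.283092
|D^3_{1,1}|² = |d^3_{1,1}(β)|² = (+0.283092)² = 0.080141 (the z-rotation phases have unit modulus)

P=0.0801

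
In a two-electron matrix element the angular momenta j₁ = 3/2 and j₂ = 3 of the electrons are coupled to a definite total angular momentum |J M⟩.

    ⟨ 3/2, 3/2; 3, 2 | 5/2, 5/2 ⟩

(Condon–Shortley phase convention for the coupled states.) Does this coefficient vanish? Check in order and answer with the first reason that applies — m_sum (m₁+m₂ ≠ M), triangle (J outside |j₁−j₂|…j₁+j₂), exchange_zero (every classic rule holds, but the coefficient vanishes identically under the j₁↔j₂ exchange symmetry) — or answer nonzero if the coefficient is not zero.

m-sum: m₁+m₂ = 3/2+2 = 7/2, M = 5/2  ✗ ⇒ coefficient is 0

m_sum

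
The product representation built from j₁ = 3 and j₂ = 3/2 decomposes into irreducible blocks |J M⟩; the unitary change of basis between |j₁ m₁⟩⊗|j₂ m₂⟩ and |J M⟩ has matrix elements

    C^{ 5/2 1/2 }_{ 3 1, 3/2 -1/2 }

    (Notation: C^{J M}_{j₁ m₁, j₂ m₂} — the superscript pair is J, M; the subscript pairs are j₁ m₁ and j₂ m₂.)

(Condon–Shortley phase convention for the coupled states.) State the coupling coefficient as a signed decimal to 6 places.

−√(1/70) ≈ -0.119523

j₁+j₂−J=2  J+j₁−j₂=4  J−j₁+j₂=1  j₁+j₂+J+1=8
(j₁±m₁, j₂±m₂, J±M) = (4,2,1,2,3,2)
P² = 288/35
sum k=0..1:
  [0] +1/8 = 1/8
  [1] −1/6 = -1/6
S = -1/24
C² = P²·S² = 1/70 ; C = -0.119523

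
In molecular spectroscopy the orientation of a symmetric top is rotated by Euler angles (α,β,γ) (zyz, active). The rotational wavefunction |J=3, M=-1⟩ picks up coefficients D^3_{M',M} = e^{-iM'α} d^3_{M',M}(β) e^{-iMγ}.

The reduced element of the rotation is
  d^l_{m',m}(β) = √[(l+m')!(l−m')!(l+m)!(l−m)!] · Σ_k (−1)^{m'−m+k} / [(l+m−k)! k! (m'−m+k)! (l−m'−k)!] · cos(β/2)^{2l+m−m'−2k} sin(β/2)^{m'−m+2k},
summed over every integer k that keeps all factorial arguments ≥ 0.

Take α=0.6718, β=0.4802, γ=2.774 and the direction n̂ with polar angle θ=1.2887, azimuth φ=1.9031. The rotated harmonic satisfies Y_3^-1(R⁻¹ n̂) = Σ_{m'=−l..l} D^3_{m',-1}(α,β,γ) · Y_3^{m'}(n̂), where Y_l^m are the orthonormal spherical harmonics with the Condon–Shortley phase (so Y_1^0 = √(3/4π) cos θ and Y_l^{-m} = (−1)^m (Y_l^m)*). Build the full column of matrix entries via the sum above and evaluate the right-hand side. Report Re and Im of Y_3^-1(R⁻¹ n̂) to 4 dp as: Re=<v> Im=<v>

Re=-0.0129 Im=-0.0644

Need the full column D^3_{m',-1} for m'=−3..3 at α=0.6718, β=0.4802, γ=2.7740.
cos(β/2)=0.971314, sin(β/2)=0.237800
d^3_{-3,-1}: single k=2 term ⇒ +0.194943;  D = +0.014998-0.194365i
d^3_{-2,-1}: k∈[1..2] ⇒ +0.650145 -0.077937 = +0.572208;  D = -0.320628-0.473941i
d^3_{-1,-1}: k∈[0..2] ⇒ +0.839766 -0.402672 +0.018102 = +0.455196;  D = -0.434295-0.136348i
d^3_{0,-1}: k∈[0..2] ⇒ -0.712198 +0.128063 -0.002559 = -0.586693;  D = +0.547499-0.210840i
d^3_{1,-1}: k∈[0..2] ⇒ +0.302004 -0.024135 +0.000181 = +0.278050;  D = -0.140900+0.239706i
d^3_{2,-1}: k∈[0..1] ⇒ -0.077937 +0.002336 = -0.075601;  D = -0.010579-0.074857i
d^3_{3,-1}: single k=0 term ⇒ +0.011685;  D = +0.008481+0.008038i
Y_3^{m'}(θ=1.2887,φ=1.9031) and Σ D·Y over m':
  (+0.0150-0.1944i)·(+0.3105+0.2007i)  (-0.3206-0.4739i)·(-0.2066+0.1619i)  (-0.4343-0.1363i)·(+0.0620+0.1797i)  (+0.5475-0.2108i)·(-0.2714+0.0000i)  (-0.1409+0.2397i)·(-0.0620+0.1797i)  (-0.0106-0.0749i)·(-0.2066-0.1619i)  (+0.0085+0.0080i)·(-0.3105+0.2007i)
Y_3^-1(R⁻¹ n̂) = -0.012926-0.064426i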